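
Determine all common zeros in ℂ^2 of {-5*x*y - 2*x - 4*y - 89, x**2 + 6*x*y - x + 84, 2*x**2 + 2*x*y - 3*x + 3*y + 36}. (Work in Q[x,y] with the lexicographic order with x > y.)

{(3, -5)}

Compute a lex Gröbner basis by Buchberger's algorithm.
f_1 = -5*x*y - 2*x - 4*y - 89, LT = x*y.
f_2 = x**2 + 6*x*y - x + 84, LT = x**2.
f_3 = 2*x**2 + 2*x*y - 3*x + 3*y + 36, LT = x**2.

S(f_1,f_2): lcm = x**2*y. S = 2/5*x**2 - 6*x*y**2 + 9/5*x*y + 89/5*x - 84*y.
  leading term x**2: subtract (2/5)·f_2 from 2/5*x**2 - 6*x*y**2 + 9/5*x*y + 89/5*x - 84*y → -6*x*y**2 - 3/5*x*y + 91/5*x - 84*y - 168/5
  leading term x*y**2: subtract (6/5*y)·f_1 from -6*x*y**2 - 3/5*x*y + 91/5*x - 84*y - 168/5 → 9/5*x*y + 91/5*x + 24/5*y**2 + 114/5*y - 168/5
  leading term x*y: subtract (-9/25)·f_1 from 9/5*x*y + 91/5*x + 24/5*y**2 + 114/5*y - 168/5 → 437/25*x + 24/5*y**2 + 534/25*y - 1641/25
  leading term x: no divisor's leading term divides it; move 437/25*x to the remainder.
  leading term y**2: no divisor's leading term divides it; move 24/5*y**2 to the remainder.
  leading term y: no divisor's leading term divides it; move 534/25*y to the remainder.
  leading term 1: no divisor's leading term divides it; move -1641/25 to the remainder.
  remainder 437/25*x + 24/5*y**2 + 534/25*y - 1641/25 ≠ 0; add h_4 = 437/25*x + 24/5*y**2 + 534/25*y - 1641/25 to the basis.

S(f_1,f_3): lcm = x**2*y. S = 2/5*x**2 - x*y**2 + 23/10*x*y + 89/5*x - 3/2*y**2 - 18*y.
  leading term x**2: subtract (2/5)·f_2 from 2/5*x**2 - x*y**2 + 23/10*x*y + 89/5*x - 3/2*y**2 - 18*y → -x*y**2 - 1/10*x*y + 91/5*x - 3/2*y**2 - 18*y - 168/5
  leading term x*y**2: subtract (1/5*y)·f_1 from -x*y**2 - 1/10*x*y + 91/5*x - 3/2*y**2 - 18*y - 168/5 → 3/10*x*y + 91/5*x - 7/10*y**2 - 1/5*y - 168/5
  leading term x*y: subtract (-3/50)·f_1 from 3/10*x*y + 91/5*x - 7/10*y**2 - 1/5*y - 168/5 → 452/25*x - 7/10*y**2 - 11/25*y - 1947/50
  leading term x: subtract (452/437)·h_4 from 452/25*x - 7/10*y**2 - 11/25*y - 1947/50 → -4951/874*y**2 - 9847/437*y + 25305/874
  leading term y**2: no divisor's leading term divides it; move -4951/874*y**2 to the remainder.
  leading term y: no divisor's leading term divides it; move -9847/437*y to the remainder.
  leading term 1: no divisor's leading term divides it; move 25305/874 to the remainder.
  remainder -4951/874*y**2 - 9847/437*y + 25305/874 ≠ 0; add h_5 = -4951/874*y**2 - 9847/437*y + 25305/874 to the basis.

S(f_2,f_3): lcm = x**2. S = 5*x*y + 1/2*x - 3/2*y + 66.
  leading term x*y: subtract (-1)·f_1 from 5*x*y + 1/2*x - 3/2*y + 66 → -3/2*x - 11/2*y - 23
  leading term x: subtract (-75/874)·h_4 from -3/2*x - 11/2*y - 23 → 180/437*y**2 - 3205/874*y - 25025/874
  leading term y**2: subtract (-360/4951)·h_5 from 180/437*y**2 - 3205/874*y - 25025/874 → -52535/9902*y - 262675/9902
  leading term y: no divisor's leading term divides it; move -52535/9902*y to the remainder.
  leading term 1: no divisor's leading term divides it; move -262675/9902 to the remainder.
  remainder -52535/9902*y - 262675/9902 ≠ 0; add h_6 = -52535/9902*y - 262675/9902 to the basis.

The other S-polynomials (S(f_1,h_4), S(f_2,h_4), S(f_3,h_4), S(f_1,h_5), S(f_2,h_5), S(f_3,h_5), S(h_4,h_5), S(f_1,h_6), S(f_2,h_6), S(f_3,h_6), S(h_4,h_6), S(h_5,h_6)) all reduce to 0 modulo the current basis, so we have a Gröbner basis.
Inter-reduce: drop elements whose leading term is divisible by another's, tail-reduce, and make monic.
Reduced Gröbner basis: {x - 3, y + 5}.

From the last basis element, y + 5 = 0, so y takes values in {-5}. Each choice, substituted upward through the basis, yields the corresponding point(s) of the solution set.
  y = -5: the earlier basis element becomes x - 3 = 0, giving x = 3 — point (3, -5).
Check: every point annihilates each of the original generators.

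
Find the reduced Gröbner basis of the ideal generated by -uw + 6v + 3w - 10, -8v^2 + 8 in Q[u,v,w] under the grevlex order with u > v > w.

G = {v^2 - 1, uw - 6v - 3w + 10}

This is the nonlinear analogue of row-reducing a linear system.

f_1 = -uw + 6v + 3w - 10, LT = uw.
f_2 = -8v^2 + 8, LT = v^2.

The S-polynomials (S(f_1,f_2)) all reduce to 0 modulo the current basis, so we have a Gröbner basis.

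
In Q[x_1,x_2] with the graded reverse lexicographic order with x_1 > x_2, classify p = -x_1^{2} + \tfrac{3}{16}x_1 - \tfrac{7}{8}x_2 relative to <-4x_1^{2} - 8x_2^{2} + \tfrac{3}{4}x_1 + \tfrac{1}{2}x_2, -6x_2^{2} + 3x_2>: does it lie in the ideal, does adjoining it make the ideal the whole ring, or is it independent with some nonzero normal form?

-x_1^{2} + \tfrac{3}{16}x_1 - \tfrac{7}{8}x_2 lies in I (it reduces to 0).

First compute the reduced Gröbner basis of I by Buchberger's algorithm.
f_1 = -4x_1^{2} - 8x_2^{2} + \tfrac{3}{4}x_1 + \tfrac{1}{2}x_2, LT = x_1^{2}.
f_2 = -6x_2^{2} + 3x_2, LT = x_2^{2}.

The S-polynomials (S(f_1,f_2)) all reduce to 0 modulo the current basis, so we have a Gröbner basis.
Inter-reduce: drop elements whose leading term is divisible by another's, tail-reduce, and make monic.
Reduced Gröbner basis: {x_1^{2} - \tfrac{3}{16}x_1 + \tfrac{7}{8}x_2, x_2^{2} - \tfrac{1}{2}x_2}.
Label its elements g_1 = x_1^{2} - \tfrac{3}{16}x_1 + \tfrac{7}{8}x_2, g_2 = x_2^{2} - \tfrac{1}{2}x_2.

Reduce p = -x_1^{2} + \tfrac{3}{16}x_1 - \tfrac{7}{8}x_2 modulo G:
  leading term x_1^{2}: subtract (-1)·g_1 from -x_1^{2} + \tfrac{3}{16}x_1 - \tfrac{7}{8}x_2 → 0
  normal form = 0.
Since the normal form is 0, p ∈ I.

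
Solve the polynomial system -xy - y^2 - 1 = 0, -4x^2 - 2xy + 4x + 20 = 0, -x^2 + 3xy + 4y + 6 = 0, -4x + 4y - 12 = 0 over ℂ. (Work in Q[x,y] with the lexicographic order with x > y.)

Compute a lex Gröbner basis by Buchberger's algorithm.
f_1 = -xy - y^2 - 1, LT = xy.
f_2 = -4x^2 - 2xy + 4x + 20, LT = x^2.
f_3 = -x^2 + 3xy + 4y + 6, LT = x^2.
f_4 = -4x + 4y - 12, LT = x.

S(f_1,f_2): lcm = x^2y. S = 1/2xy^2 + xy + x + 5y.
  leading term xy^2: subtract (-1/2y)·f_1 from 1/2xy^2 + xy + x + 5y → xy + x - 1/2y^3 + 9/2y
  leading term xy: subtract (-1)·f_1 from xy + x - 1/2y^3 + 9/2y → x - 1/2y^3 - y^2 + 9/2y - 1
  leading term x: subtract (-1/4)·f_4 from x - 1/2y^3 - y^2 + 9/2y - 1 → -1/2y^3 - y^2 + 11/2y - 4
  leading term y^3: no divisor's leading term divides it; move -1/2y^3 to the remainder.
  leading term y^2: no divisor's leading term divides it; move -y^2 to the remainder.
  leading term y: no divisor's leading term divides it; move 11/2y to the remainder.
  leading term 1: no divisor's leading term divides it; move -4 to the remainder.
  remainder -1/2y^3 - y^2 + 11/2y - 4 ≠ 0; add h_5 = -1/2y^3 - y^2 + 11/2y - 4 to the basis.

S(f_1,f_3): lcm = x^2y. S = 4xy^2 + x + 4y^2 + 6y.
  leading term xy^2: subtract (-4y)·f_1 from 4xy^2 + x + 4y^2 + 6y → x - 4y^3 + 4y^2 + 2y
  leading term x: subtract (-1/4)·f_4 from x - 4y^3 + 4y^2 + 2y → -4y^3 + 4y^2 + 3y - 3
  leading term y^3: subtract (8)·h_5 from -4y^3 + 4y^2 + 3y - 3 → 12y^2 - 41y + 29
  leading term y^2: no divisor's leading term divides it; move 12y^2 to the remainder.
  leading term y: no divisor's leading term divides it; move -41y to the remainder.
  leading term 1: no divisor's leading term divides it; move 29 to the remainder.
  remainder 12y^2 - 41y + 29 ≠ 0; add h_6 = 12y^2 - 41y + 29 to the basis.

S(f_1,f_4): lcm = xy. S = 2y^2 - 3y + 1.
  leading term y^2: subtract (1/6)·h_6 from 2y^2 - 3y + 1 → 23/6y - 23/6
  leading term y: no divisor's leading term divides it; move 23/6y to the remainder.
  leading term 1: no divisor's leading term divides it; move -23/6 to the remainder.
  remainder 23/6y - 23/6 ≠ 0; add h_7 = 23/6y - 23/6 to the basis.

S(f_2,f_3): lcm = x^2. S = 7/2xy - x + 4y + 1.
  leading term xy: subtract (-7/2)·f_1 from 7/2xy - x + 4y + 1 → -x - 7/2y^2 + 4y - 5/2
  leading term x: subtract (1/4)·f_4 from -x - 7/2y^2 + 4y - 5/2 → -7/2y^2 + 3y + 1/2
  leading term y^2: subtract (-7/24)·h_6 from -7/2y^2 + 3y + 1/2 → -215/24y + 215/24
  leading term y: subtract (-215/92)·h_7 from -215/24y + 215/24 → 0
  remainder 0.

S(f_2,f_4): lcm = x^2. S = 3/2xy - 4x - 5.
  leading term xy: subtract (-3/2)·f_1 from 3/2xy - 4x - 5 → -4x - 3/2y^2 - 13/2
  leading term x: subtract (1)·f_4 from -4x - 3/2y^2 - 13/2 → -3/2y^2 - 4y + 11/2
  leading term y^2: subtract (-1/8)·h_6 from -3/2y^2 - 4y + 11/2 → -73/8y + 73/8
  leading term y: subtract (-219/92)·h_7 from -73/8y + 73/8 → 0
  remainder 0.

S(f_3,f_4): lcm = x^2. S = -2xy - 3x - 4y - 6.
  leading term xy: subtract (2)·f_1 from -2xy - 3x - 4y - 6 → -3x + 2y^2 - 4y - 4
  leading term x: subtract (3/4)·f_4 from -3x + 2y^2 - 4y - 4 → 2y^2 - 7y + 5
  leading term y^2: subtract (1/6)·h_6 from 2y^2 - 7y + 5 → -1/6y + 1/6
  leading term y: subtract (-1/23)·h_7 from -1/6y + 1/6 → 0
  remainder 0.

S(f_1,h_5): lcm = xy^3. S = -2xy^2 + 11xy - 8x + y^4 + y^2.
  leading term xy^2: subtract (2y)·f_1 from -2xy^2 + 11xy - 8x + y^4 + y^2 → 11xy - 8x + y^4 + 2y^3 + y^2 + 2y
  leading term xy: subtract (-11)·f_1 from 11xy - 8x + y^4 + 2y^3 + y^2 + 2y → -8x + y^4 + 2y^3 - 10y^2 + 2y - 11
  leading term x: subtract (2)·f_4 from -8x + y^4 + 2y^3 - 10y^2 + 2y - 11 → y^4 + 2y^3 - 10y^2 - 6y + 13
  leading term y^4: subtract (-2y)·h_5 from y^4 + 2y^3 - 10y^2 - 6y + 13 → y^2 - 14y + 13
  leading term y^2: subtract (1/12)·h_6 from y^2 - 14y + 13 → -127/12y + 127/12
  leading term y: subtract (-127/46)·h_7 from -127/12y + 127/12 → 0
  remainder 0.

S(f_2,h_5): leading monomials are coprime, so the S-polynomial reduces to 0 (Buchberger's first criterion).
S(f_3,h_5): leading monomials are coprime, so the S-polynomial reduces to 0 (Buchberger's first criterion).
S(f_4,h_5): leading monomials are coprime, so the S-polynomial reduces to 0 (Buchberger's first criterion).
S(f_1,h_6): lcm = xy^2. S = 41/12xy - 29/12x + y^3 + y.
  leading term xy: subtract (-41/12)·f_1 from 41/12xy - 29/12x + y^3 + y → -29/12x + y^3 - 41/12y^2 + y - 41/12
  leading term x: subtract (29/48)·f_4 from -29/12x + y^3 - 41/12y^2 + y - 41/12 → y^3 - 41/12y^2 - 17/12y + 23/6
  leading term y^3: subtract (-2)·h_5 from y^3 - 41/12y^2 - 17/12y + 23/6 → -65/12y^2 + 115/12y - 25/6
  leading term y^2: subtract (-65/144)·h_6 from -65/12y^2 + 115/12y - 25/6 → -1285/144y + 1285/144
  leading term y: subtract (-1285/552)·h_7 from -1285/144y + 1285/144 → 0
  remainder 0.

S(f_2,h_6): leading monomials are coprime, so the S-polynomial reduces to 0 (Buchberger's first criterion).
S(f_3,h_6): leading monomials are coprime, so the S-polynomial reduces to 0 (Buchberger's first criterion).
S(f_4,h_6): leading monomials are coprime, so the S-polynomial reduces to 0 (Buchberger's first criterion).
S(h_5,h_6): lcm = y^3. S = 65/12y^2 - 161/12y + 8.
  leading term y^2: subtract (65/144)·h_6 from 65/12y^2 - 161/12y + 8 → 733/144y - 733/144
  leading term y: subtract (733/552)·h_7 from 733/144y - 733/144 → 0
  remainder 0.

S(f_1,h_7): lcm = xy. S = x + y^2 + 1.
  leading term x: subtract (-1/4)·f_4 from x + y^2 + 1 → y^2 + y - 2
  leading term y^2: subtract (1/12)·h_6 from y^2 + y - 2 → 53/12y - 53/12
  leading term y: subtract (53/46)·h_7 from 53/12y - 53/12 → 0
  remainder 0.

S(f_2,h_7): leading monomials are coprime, so the S-polynomial reduces to 0 (Buchberger's first criterion).
S(f_3,h_7): leading monomials are coprime, so the S-polynomial reduces to 0 (Buchberger's first criterion).
S(f_4,h_7): leading monomials are coprime, so the S-polynomial reduces to 0 (Buchberger's first criterion).
S(h_5,h_7): lcm = y^3. S = 3y^2 - 11y + 8.
  leading term y^2: subtract (1/4)·h_6 from 3y^2 - 11y + 8 → -3/4y + 3/4
  leading term y: subtract (-9/46)·h_7 from -3/4y + 3/4 → 0
  remainder 0.

S(h_6,h_7): lcm = y^2. S = -29/12y + 29/12.
  leading term y: subtract (-29/46)·h_7 from -29/12y + 29/12 → 0
  remainder 0.

Every S-polynomial of the final basis reduces to 0, so we have a Gröbner basis.
Inter-reduce: drop elements whose leading term is divisible by another's, tail-reduce, and make monic.
Reduced Gröbner basis: {x + 2, y - 1}.

A lex Gröbner basis eliminates variables successively. Here y - 1 depends only on y, with roots {1}; lifting each root through the earlier basis elements recovers the full solutions.
  y = 1: the earlier basis element becomes x + 2 = 0, giving x = -2 — point (-2, 1).
Substituting each solution back into the original system confirms all equations vanish.

{(-2, 1)}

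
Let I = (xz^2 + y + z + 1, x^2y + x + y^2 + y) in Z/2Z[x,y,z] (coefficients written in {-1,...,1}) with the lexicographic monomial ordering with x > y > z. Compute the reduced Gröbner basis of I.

G = {x^2y + x + y^2 + y, xy^2 + xyz + xy + y^2z^2 + yz^2 + y + z + 1, xz^2 + y + z + 1, y^3 + y^2z^4 + yz^4 + y + z^3 + z^2}

f_1 = xz^2 + y + z + 1, LT = xz^2.
f_2 = x^2y + x + y^2 + y, LT = x^2y.

S(f_1,f_2): lcm = x^2yz^2. S = xy^2 + xyz + xy + xz^2 + y^2z^2 + yz^2.
  leading term xy^2: no divisor's leading term divides it; move xy^2 to the remainder.
  leading term xyz: no divisor's leading term divides it; move xyz to the remainder.
  leading term xy: no divisor's leading term divides it; move xy to the remainder.
  leading term xz^2: subtract (1)·f_1 from xz^2 + y^2z^2 + yz^2 → y^2z^2 + yz^2 + y + z + 1
  leading term y^2z^2: no divisor's leading term divides it; move y^2z^2 to the remainder.
  leading term yz^2: no divisor's leading term divides it; move yz^2 to the remainder.
  leading term y: no divisor's leading term divides it; move y to the remainder.
  leading term z: no divisor's leading term divides it; move z to the remainder.
  leading term 1: no divisor's leading term divides it; move 1 to the remainder.
  remainder xy^2 + xyz + xy + y^2z^2 + yz^2 + y + z + 1 ≠ 0; add g_3 = xy^2 + xyz + xy + y^2z^2 + yz^2 + y + z + 1 to the basis.

S(f_1,g_3): lcm = xy^2z^2. S = xyz^3 + xyz^2 + y^3 + y^2z^4 + y^2z + y^2 + yz^4 + yz^2 + z^3 + z^2.
  leading term xyz^3: subtract (yz)·f_1 from xyz^3 + xyz^2 + y^3 + y^2z^4 + y^2z + y^2 + yz^4 + yz^2 + z^3 + z^2 → xyz^2 + y^3 + y^2z^4 + y^2 + yz^4 + yz + z^3 + z^2
  leading term xyz^2: subtract (y)·f_1 from xyz^2 + y^3 + y^2z^4 + y^2 + yz^4 + yz + z^3 + z^2 → y^3 + y^2z^4 + yz^4 + y + z^3 + z^2
  leading term y^3: no divisor's leading term divides it; move y^3 to the remainder.
  leading term y^2z^4: no divisor's leading term divides it; move y^2z^4 to the remainder.
  leading term yz^4: no divisor's leading term divides it; move yz^4 to the remainder.
  leading term y: no divisor's leading term divides it; move y to the remainder.
  leading term z^3: no divisor's leading term divides it; move z^3 to the remainder.
  leading term z^2: no divisor's leading term divides it; move z^2 to the remainder.
  remainder y^3 + y^2z^4 + yz^4 + y + z^3 + z^2 ≠ 0; add g_4 = y^3 + y^2z^4 + yz^4 + y + z^3 + z^2 to the basis.

The other S-polynomials (S(f_2,g_3), S(f_1,g_4), S(f_2,g_4), S(g_3,g_4)) all reduce to 0 modulo the current basis, so we have a Gröbner basis.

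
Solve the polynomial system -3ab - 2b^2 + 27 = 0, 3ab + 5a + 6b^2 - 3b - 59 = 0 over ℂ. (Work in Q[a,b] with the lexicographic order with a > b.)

{(1, 3), (391/180 + 13*sqrt(2449)/180, -17/24 + sqrt(2449)/24), (391/180 - 13*sqrt(2449)/180, -sqrt(2449)/24 - 17/24)}

Compute a lex Gröbner basis by Buchberger's algorithm.
f_1 = -3ab - 2b^2 + 27, LT = ab.
f_2 = 3ab + 5a + 6b^2 - 3b - 59, LT = ab.

S(f_1,f_2): lcm = ab. S = -5/3a - 4/3b^2 + b + 32/3.
  reduce S modulo (f_1, f_2):
  remainder -5/3a - 4/3b^2 + b + 32/3 ≠ 0; add h_3 = -5/3a - 4/3b^2 + b + 32/3 to the basis.

S(f_1,h_3): lcm = ab. S = -4/5b^3 + 19/15b^2 + 32/5b - 9.
  reduce S modulo (f_1, f_2, h_3):
  remainder -4/5b^3 + 19/15b^2 + 32/5b - 9 ≠ 0; add h_4 = -4/5b^3 + 19/15b^2 + 32/5b - 9 to the basis.

The other S-polynomials (S(f_2,h_3), S(f_1,h_4), S(f_2,h_4), S(h_3,h_4)) all reduce to 0 modulo the current basis, so we have a Gröbner basis.
Inter-reduce: drop elements whose leading term is divisible by another's, tail-reduce, and make monic.
Reduced Gröbner basis: {a + 4/5b^2 - 3/5b - 32/5, b^3 - 19/12b^2 - 8b + 45/4}.

Since the basis is lex-ordered, b^3 - 19/12b^2 - 8b + 45/4 is univariate in b. Its roots are {3, -17/24 + sqrt(2449)/24, -sqrt(2449)/24 - 17/24}. Back-substituting each root into the other basis elements fixes the other coordinates.
  b = 3: the earlier basis element becomes a - 1 = 0, giving a = 1 — point (1, 3).
  b = -17/24 + sqrt(2449)/24: the earlier basis element becomes a - 13*sqrt(2449)/180 - 391/180 = 0, giving a = 391/180 + 13*sqrt(2449)/180 — point (391/180 + 13*sqrt(2449)/180, -17/24 + sqrt(2449)/24).
  b = -sqrt(2449)/24 - 17/24: the earlier basis element becomes a - 391/180 + 13*sqrt(2449)/180 = 0, giving a = 391/180 - 13*sqrt(2449)/180 — point (391/180 - 13*sqrt(2449)/180, -sqrt(2449)/24 - 17/24).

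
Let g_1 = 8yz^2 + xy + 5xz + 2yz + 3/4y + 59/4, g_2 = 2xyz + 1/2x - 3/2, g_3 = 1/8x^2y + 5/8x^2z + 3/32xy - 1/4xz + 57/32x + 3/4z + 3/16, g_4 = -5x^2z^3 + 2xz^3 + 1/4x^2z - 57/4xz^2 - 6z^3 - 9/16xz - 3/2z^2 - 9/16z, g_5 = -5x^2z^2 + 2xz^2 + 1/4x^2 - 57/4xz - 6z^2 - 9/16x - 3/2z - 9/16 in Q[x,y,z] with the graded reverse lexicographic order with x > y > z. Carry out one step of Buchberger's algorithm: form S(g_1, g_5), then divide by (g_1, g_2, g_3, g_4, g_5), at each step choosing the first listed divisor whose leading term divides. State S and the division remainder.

S(g_1, g_5) = 1/8x^3y + 5/8x^3z + 1/4x^2yz + 2/5xyz^2 + 23/160x^2y - 57/20xyz - 6/5yz^2 + 59/32x^2 - 9/80xy - 3/10yz - 9/80y; remainder on division = 0.

lcm(LM(g_1), LM(g_5)) = x^2yz^2.
S = (lcm/LT(g_1))·g_1 − (lcm/LT(g_5))·g_5 = 1/8x^3y + 5/8x^3z + 1/4x^2yz + 2/5xyz^2 + 23/160x^2y - 57/20xyz - 6/5yz^2 + 59/32x^2 - 9/80xy - 3/10yz - 9/80y.
Reduce S modulo (g_1, g_2, g_3, g_4, g_5) in that order:
  leading term x^3y: subtract (x)·g_3 from 1/8x^3y + 5/8x^3z + 1/4x^2yz + 2/5xyz^2 + 23/160x^2y - 57/20xyz - 6/5yz^2 + 59/32x^2 - 9/80xy - 3/10yz - 9/80y → 1/4x^2yz + 2/5xyz^2 + 1/20x^2y + 1/4x^2z - 57/20xyz - 6/5yz^2 + 1/16x^2 - 9/80xy - 3/4xz - 3/10yz - 3/16x - 9/80y
  leading term x^2yz: subtract (1/8x)·g_2 from 1/4x^2yz + 2/5xyz^2 + 1/20x^2y + 1/4x^2z - 57/20xyz - 6/5yz^2 + 1/16x^2 - 9/80xy - 3/4xz - 3/10yz - 3/16x - 9/80y → 2/5xyz^2 + 1/20x^2y + 1/4x^2z - 57/20xyz - 6/5yz^2 - 9/80xy - 3/4xz - 3/10yz - 9/80y
  leading term xyz^2: subtract (1/20x)·g_1 from 2/5xyz^2 + 1/20x^2y + 1/4x^2z - 57/20xyz - 6/5yz^2 - 9/80xy - 3/4xz - 3/10yz - 9/80y → -59/20xyz - 6/5yz^2 - 3/20xy - 3/4xz - 3/10yz - 59/80x - 9/80y
  leading term xyz: subtract (-59/40)·g_2 from -59/20xyz - 6/5yz^2 - 3/20xy - 3/4xz - 3/10yz - 59/80x - 9/80y → -6/5yz^2 - 3/20xy - 3/4xz - 3/10yz - 9/80y - 177/80
  leading term yz^2: subtract (-3/20)·g_1 from -6/5yz^2 - 3/20xy - 3/4xz - 3/10yz - 9/80y - 177/80 → 0
The remainder is 0, so this S-polynomial contributes no new basis element.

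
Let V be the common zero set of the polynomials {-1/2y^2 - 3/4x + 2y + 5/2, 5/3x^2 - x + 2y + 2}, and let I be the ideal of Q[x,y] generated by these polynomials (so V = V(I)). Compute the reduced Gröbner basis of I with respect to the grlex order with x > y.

G = {x^2 - 3/5x + 6/5y + 6/5, y^2 + 3/2x - 4y - 5}

f_1 = -1/2y^2 - 3/4x + 2y + 5/2, LT = y^2.
f_2 = 5/3x^2 - x + 2y + 2, LT = x^2.

The S-polynomials (S(f_1,f_2)) all reduce to 0 modulo the current basis, so we have a Gröbner basis.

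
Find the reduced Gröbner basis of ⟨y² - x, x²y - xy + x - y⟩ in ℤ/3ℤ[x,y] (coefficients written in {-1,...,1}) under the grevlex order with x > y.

G = {x³ - x² + xy - x, x²y - xy + x - y, y² - x}

f_1 = y² - x, LT = y².
f_2 = x²y - xy + x - y, LT = x²y.

S(f_1,f_2): lcm = x²y². S = -x³ + xy² - xy + y².
  leading term x³: no divisor's leading term divides it; move -x³ to the remainder.
  leading term xy²: subtract (x)·f_1 from xy² - xy + y² → x² - xy + y²
  leading term x²: no divisor's leading term divides it; move x² to the remainder.
  leading term xy: no divisor's leading term divides it; move -xy to the remainder.
  leading term y²: subtract (1)·f_1 from y² → x
  leading term x: no divisor's leading term divides it; move x to the remainder.
  remainder -x³ + x² - xy + x ≠ 0; add g_3 = -x³ + x² - xy + x to the basis.

S(f_1,g_3): leading monomials are coprime, so the S-polynomial reduces to 0 (Buchberger's first criterion).
S(f_2,g_3): lcm = x³y. S = -xy² + x².
  leading term xy²: subtract (-x)·f_1 from -xy² + x² → 0
  remainder 0.

Every S-polynomial of the final basis reduces to 0, so we have a Gröbner basis.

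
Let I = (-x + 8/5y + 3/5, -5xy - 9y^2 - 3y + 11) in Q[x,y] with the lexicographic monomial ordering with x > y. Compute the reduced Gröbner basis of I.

The reduced Gröbner basis is the canonical form of the ideal for this ordering.

f_1 = -x + 8/5y + 3/5, LT = x.
f_2 = -5xy - 9y^2 - 3y + 11, LT = xy.

S(f_1,f_2): lcm = xy. S = -17/5y^2 - 6/5y + 11/5.
  leading term y^2: no divisor's leading term divides it; move -17/5y^2 to the remainder.
  leading term y: no divisor's leading term divides it; move -6/5y to the remainder.
  leading term 1: no divisor's leading term divides it; move 11/5 to the remainder.
  remainder -17/5y^2 - 6/5y + 11/5 ≠ 0; add g_3 = -17/5y^2 - 6/5y + 11/5 to the basis.

S(f_1,g_3): leading monomials are coprime, so the S-polynomial reduces to 0 (Buchberger's first criterion).
S(f_2,g_3): lcm = xy^2. S = -6/17xy + 11/17x + 9/5y^3 + 3/5y^2 - 11/5y.
  leading term xy: subtract (6/17y)·f_1 from -6/17xy + 11/17x + 9/5y^3 + 3/5y^2 - 11/5y → 11/17x + 9/5y^3 + 3/85y^2 - 41/17y
  leading term x: subtract (-11/17)·f_1 from 11/17x + 9/5y^3 + 3/85y^2 - 41/17y → 9/5y^3 + 3/85y^2 - 117/85y + 33/85
  leading term y^3: subtract (-9/17y)·g_3 from 9/5y^3 + 3/85y^2 - 117/85y + 33/85 → -3/5y^2 - 18/85y + 33/85
  leading term y^2: subtract (3/17)·g_3 from -3/5y^2 - 18/85y + 33/85 → 0
  remainder 0.

Every S-polynomial of the final basis reduces to 0, so we have a Gröbner basis.
Inter-reduce: drop elements whose leading term is divisible by another's, tail-reduce, and make monic.

G = {x - 8/5y - 3/5, y^2 + 6/17y - 11/17}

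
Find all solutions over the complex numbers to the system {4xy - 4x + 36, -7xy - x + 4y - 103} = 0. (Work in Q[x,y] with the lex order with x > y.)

{(-3, 4), (-3/2, 7)}

Compute a lex Gröbner basis by Buchberger's algorithm.
f_1 = 4xy - 4x + 36, LT = xy.
f_2 = -7xy - x + 4y - 103, LT = xy.

S(f_1,f_2): lcm = xy. S = -\tfrac{8}{7}x + \tfrac{4}{7}y - \tfrac{40}{7}.
  leading term x: no divisor's leading term divides it; move -\tfrac{8}{7}x to the remainder.
  leading term y: no divisor's leading term divides it; move \tfrac{4}{7}y to the remainder.
  leading term 1: no divisor's leading term divides it; move -\tfrac{40}{7} to the remainder.
  remainder -\tfrac{8}{7}x + \tfrac{4}{7}y - \tfrac{40}{7} ≠ 0; add h_3 = -\tfrac{8}{7}x + \tfrac{4}{7}y - \tfrac{40}{7} to the basis.

S(f_1,h_3): lcm = xy. S = -x + \tfrac{1}{2}y^{2} - 5y + 9.
  leading term x: subtract (\tfrac{7}{8})·h_3 from -x + \tfrac{1}{2}y^{2} - 5y + 9 → \tfrac{1}{2}y^{2} - \tfrac{11}{2}y + 14
  leading term y^{2}: no divisor's leading term divides it; move \tfrac{1}{2}y^{2} to the remainder.
  leading term y: no divisor's leading term divides it; move -\tfrac{11}{2}y to the remainder.
  leading term 1: no divisor's leading term divides it; move 14 to the remainder.
  remainder \tfrac{1}{2}y^{2} - \tfrac{11}{2}y + 14 ≠ 0; add h_4 = \tfrac{1}{2}y^{2} - \tfrac{11}{2}y + 14 to the basis.

S(f_2,h_3): lcm = xy. S = \tfrac{1}{7}x + \tfrac{1}{2}y^{2} - \tfrac{39}{7}y + \tfrac{103}{7}.
  leading term x: subtract (-\tfrac{1}{8})·h_3 from \tfrac{1}{7}x + \tfrac{1}{2}y^{2} - \tfrac{39}{7}y + \tfrac{103}{7} → \tfrac{1}{2}y^{2} - \tfrac{11}{2}y + 14
  leading term y^{2}: subtract (1)·h_4 from \tfrac{1}{2}y^{2} - \tfrac{11}{2}y + 14 → 0
  remainder 0.

S(f_1,h_4): lcm = xy^{2}. S = 10xy - 28x + 9y.
  leading term xy: subtract (\tfrac{5}{2})·f_1 from 10xy - 28x + 9y → -18x + 9y - 90
  leading term x: subtract (\tfrac{63}{4})·h_3 from -18x + 9y - 90 → 0
  remainder 0.

S(f_2,h_4): lcm = xy^{2}. S = \tfrac{78}{7}xy - 28x - \tfrac{4}{7}y^{2} + \tfrac{103}{7}y.
  leading term xy: subtract (\tfrac{39}{14})·f_1 from \tfrac{78}{7}xy - 28x - \tfrac{4}{7}y^{2} + \tfrac{103}{7}y → -\tfrac{118}{7}x - \tfrac{4}{7}y^{2} + \tfrac{103}{7}y - \tfrac{702}{7}
  leading term x: subtract (\tfrac{59}{4})·h_3 from -\tfrac{118}{7}x - \tfrac{4}{7}y^{2} + \tfrac{103}{7}y - \tfrac{702}{7} → -\tfrac{4}{7}y^{2} + \tfrac{44}{7}y - 16
  leading term y^{2}: subtract (-\tfrac{8}{7})·h_4 from -\tfrac{4}{7}y^{2} + \tfrac{44}{7}y - 16 → 0
  remainder 0.

S(h_3,h_4): leading monomials are coprime, so the S-polynomial reduces to 0 (Buchberger's first criterion).
Every S-polynomial of the final basis reduces to 0, so we have a Gröbner basis.
Inter-reduce: drop elements whose leading term is divisible by another's, tail-reduce, and make monic.
Reduced Gröbner basis: {x - \tfrac{1}{2}y + 5, y^{2} - 11y + 28}.

Elimination: the polynomial y^{2} - 11y + 28 lies in the elimination ideal for y, so y ∈ {4, 7}. For each such y, the remaining basis elements (now univariate) give the rest of the solution.
  y = 4: the earlier basis element becomes x + 3 = 0, giving x = -3 — point (-3, 4).
  y = 7: the earlier basis element becomes x + \tfrac{3}{2} = 0, giving x = -3/2 — point (-3/2, 7).
Zero-dimensionality of the ideal guarantees finitely many solutions over ℂ.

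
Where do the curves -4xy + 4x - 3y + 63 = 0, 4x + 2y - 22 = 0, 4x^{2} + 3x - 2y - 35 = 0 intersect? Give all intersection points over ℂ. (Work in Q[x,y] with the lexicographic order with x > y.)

{(3, 5)}

Compute a lex Gröbner basis by Buchberger's algorithm.
f_1 = -4xy + 4x - 3y + 63, LT = xy.
f_2 = 4x + 2y - 22, LT = x.
f_3 = 4x^{2} + 3x - 2y - 35, LT = x^{2}.

S(f_1,f_2): lcm = xy. S = -x - \tfrac{1}{2}y^{2} + \tfrac{25}{4}y - \tfrac{63}{4}.
  reduce S modulo (f_1, f_2, f_3):
  remainder -\tfrac{1}{2}y^{2} + \tfrac{27}{4}y - \tfrac{85}{4} ≠ 0; add h_4 = -\tfrac{1}{2}y^{2} + \tfrac{27}{4}y - \tfrac{85}{4} to the basis.

S(f_1,f_3): lcm = x^{2}y. S = -x^{2} - \tfrac{63}{4}x + \tfrac{1}{2}y^{2} + \tfrac{35}{4}y.
  reduce S modulo (f_1, f_2, f_3, h_4):
  remainder \tfrac{51}{2}y - \tfrac{255}{2} ≠ 0; add h_5 = \tfrac{51}{2}y - \tfrac{255}{2} to the basis.

The other S-polynomials (S(f_2,f_3), S(f_1,h_4), S(f_2,h_4), S(f_3,h_4), S(f_1,h_5), S(f_2,h_5), S(f_3,h_5), S(h_4,h_5)) all reduce to 0 modulo the current basis, so we have a Gröbner basis.
Inter-reduce: drop elements whose leading term is divisible by another's, tail-reduce, and make monic.
Reduced Gröbner basis: {x - 3, y - 5}.

Elimination: the polynomial y - 5 lies in the elimination ideal for y, so y ∈ {5}. For each such y, the remaining basis elements (now univariate) give the rest of the solution.
  y = 5: the earlier basis element becomes x - 3 = 0, giving x = 3 — point (3, 5).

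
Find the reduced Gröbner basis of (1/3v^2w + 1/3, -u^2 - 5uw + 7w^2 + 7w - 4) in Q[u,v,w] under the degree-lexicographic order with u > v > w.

This is the nonlinear analogue of row-reducing a linear system.

f_1 = 1/3v^2w + 1/3, LT = v^2w.
f_2 = -u^2 - 5uw + 7w^2 + 7w - 4, LT = u^2.

The S-polynomials (S(f_1,f_2)) all reduce to 0 modulo the current basis, so we have a Gröbner basis.

G = {v^2w + 1, u^2 + 5uw - 7w^2 - 7w + 4}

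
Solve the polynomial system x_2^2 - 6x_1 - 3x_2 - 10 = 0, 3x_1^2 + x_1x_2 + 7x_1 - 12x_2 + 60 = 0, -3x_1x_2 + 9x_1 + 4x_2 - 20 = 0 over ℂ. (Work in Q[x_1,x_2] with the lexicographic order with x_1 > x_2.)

Compute a lex Gröbner basis by Buchberger's algorithm.
f_1 = -6x_1 + x_2^2 - 3x_2 - 10, LT = x_1.
f_2 = 3x_1^2 + x_1x_2 + 7x_1 - 12x_2 + 60, LT = x_1^2.
f_3 = -3x_1x_2 + 9x_1 + 4x_2 - 20, LT = x_1x_2.

S(f_1,f_2): lcm = x_1^2. S = -1/6x_1x_2^2 + 1/6x_1x_2 - 2/3x_1 + 4x_2 - 20.
  reduce S modulo (f_1, f_2, f_3):
  remainder -1/36x_2^4 + 1/9x_2^3 + 1/12x_2^2 + 73/18x_2 - 170/9 ≠ 0; add h_4 = -1/36x_2^4 + 1/9x_2^3 + 1/12x_2^2 + 73/18x_2 - 170/9 to the basis.

S(f_1,f_3): lcm = x_1x_2. S = 3x_1 - 1/6x_2^3 + 1/2x_2^2 + 3x_2 - 20/3.
  reduce S modulo (f_1, f_2, f_3, h_4):
  remainder -1/6x_2^3 + x_2^2 + 3/2x_2 - 35/3 ≠ 0; add h_5 = -1/6x_2^3 + x_2^2 + 3/2x_2 - 35/3 to the basis.

S(f_2,f_3): lcm = x_1^2x_2. S = 3x_1^2 + 1/3x_1x_2^2 + 11/3x_1x_2 - 20/3x_1 - 4x_2^2 + 20x_2.
  reduce S modulo (f_1, f_2, f_3, h_4, h_5):
  remainder -5x_2^2 + 47x_2 - 110 ≠ 0; add h_6 = -5x_2^2 + 47x_2 - 110 to the basis.

S(f_3,h_4): lcm = x_1x_2^4. S = x_1x_2^3 + 3x_1x_2^2 + 146x_1x_2 - 680x_1 - 4/3x_2^4 + 20/3x_2^3.
  reduce S modulo (f_1, f_2, f_3, h_4, h_5, h_6):
  remainder -24x_2 + 120 ≠ 0; add h_7 = -24x_2 + 120 to the basis.

The other S-polynomials (S(f_1,h_4), S(f_2,h_4), S(f_1,h_5), S(f_2,h_5), S(f_3,h_5), S(h_4,h_5), S(f_1,h_6), S(f_2,h_6), S(f_3,h_6), S(h_4,h_6), S(h_5,h_6), S(f_1,h_7), S(f_2,h_7), S(f_3,h_7), S(h_4,h_7), S(h_5,h_7), S(h_6,h_7)) all reduce to 0 modulo the current basis, so we have a Gröbner basis.
Inter-reduce: drop elements whose leading term is divisible by another's, tail-reduce, and make monic.
Reduced Gröbner basis: {x_1, x_2 - 5}.

A lex Gröbner basis eliminates variables successively. Here x_2 - 5 depends only on x_2, with roots {5}; lifting each root through the earlier basis elements recovers the full solutions.
  x_2 = 5: the earlier basis element becomes x_1 = 0, giving x_1 = 0 — point (0, 5).

{(0, 5)}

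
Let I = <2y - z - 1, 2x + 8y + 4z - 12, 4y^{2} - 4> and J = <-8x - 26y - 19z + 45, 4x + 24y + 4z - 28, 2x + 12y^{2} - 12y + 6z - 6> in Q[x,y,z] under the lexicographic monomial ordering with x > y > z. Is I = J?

No, the ideals differ.

Two ideals are equal iff their reduced Gröbner bases coincide (the reduced basis is unique for a fixed ordering).
Buchberger on the first generating set:
f_1 = 2y - z - 1, LT = y.
f_2 = 2x + 8y + 4z - 12, LT = x.
f_3 = 4y^{2} - 4, LT = y^{2}.

S(f_1,f_3): lcm = y^{2}. S = -\tfrac{1}{2}yz - \tfrac{1}{2}y + 1.
  leading term yz: subtract (-\tfrac{1}{4}z)·f_1 from -\tfrac{1}{2}yz - \tfrac{1}{2}y + 1 → -\tfrac{1}{2}y - \tfrac{1}{4}z^{2} - \tfrac{1}{4}z + 1
  leading term y: subtract (-\tfrac{1}{4})·f_1 from -\tfrac{1}{2}y - \tfrac{1}{4}z^{2} - \tfrac{1}{4}z + 1 → -\tfrac{1}{4}z^{2} - \tfrac{1}{2}z + \tfrac{3}{4}
  leading term z^{2}: no divisor's leading term divides it; move -\tfrac{1}{4}z^{2} to the remainder.
  leading term z: no divisor's leading term divides it; move -\tfrac{1}{2}z to the remainder.
  leading term 1: no divisor's leading term divides it; move \tfrac{3}{4} to the remainder.
  remainder -\tfrac{1}{4}z^{2} - \tfrac{1}{2}z + \tfrac{3}{4} ≠ 0; add g_4 = -\tfrac{1}{4}z^{2} - \tfrac{1}{2}z + \tfrac{3}{4} to the basis.

The other S-polynomials (S(f_1,f_2), S(f_2,f_3), S(f_1,g_4), S(f_2,g_4), S(f_3,g_4)) all reduce to 0 modulo the current basis, so we have a Gröbner basis.
Inter-reduce: drop elements whose leading term is divisible by another's, tail-reduce, and make monic.
Reduced Gröbner basis: {x + 4z - 4, y - \tfrac{1}{2}z - \tfrac{1}{2}, z^{2} + 2z - 3}.

Buchberger on the second generating set:
h_1 = -8x - 26y - 19z + 45, LT = x.
h_2 = 4x + 24y + 4z - 28, LT = x.
h_3 = 2x + 12y^{2} - 12y + 6z - 6, LT = x.

S(h_1,h_2): lcm = x. S = -\tfrac{11}{4}y + \tfrac{11}{8}z + \tfrac{11}{8}.
  leading term y: no divisor's leading term divides it; move -\tfrac{11}{4}y to the remainder.
  leading term z: no divisor's leading term divides it; move \tfrac{11}{8}z to the remainder.
  leading term 1: no divisor's leading term divides it; move \tfrac{11}{8} to the remainder.
  remainder -\tfrac{11}{4}y + \tfrac{11}{8}z + \tfrac{11}{8} ≠ 0; add k_4 = -\tfrac{11}{4}y + \tfrac{11}{8}z + \tfrac{11}{8} to the basis.

S(h_1,h_3): lcm = x. S = -6y^{2} + \tfrac{37}{4}y - \tfrac{5}{8}z - \tfrac{21}{8}.
  leading term y^{2}: subtract (\tfrac{24}{11}y)·k_4 from -6y^{2} + \tfrac{37}{4}y - \tfrac{5}{8}z - \tfrac{21}{8} → -3yz + \tfrac{25}{4}y - \tfrac{5}{8}z - \tfrac{21}{8}
  leading term yz: subtract (\tfrac{12}{11}z)·k_4 from -3yz + \tfrac{25}{4}y - \tfrac{5}{8}z - \tfrac{21}{8} → \tfrac{25}{4}y - \tfrac{3}{2}z^{2} - \tfrac{17}{8}z - \tfrac{21}{8}
  leading term y: subtract (-\tfrac{25}{11})·k_4 from \tfrac{25}{4}y - \tfrac{3}{2}z^{2} - \tfrac{17}{8}z - \tfrac{21}{8} → -\tfrac{3}{2}z^{2} + z + \tfrac{1}{2}
  leading term z^{2}: no divisor's leading term divides it; move -\tfrac{3}{2}z^{2} to the remainder.
  leading term z: no divisor's leading term divides it; move z to the remainder.
  leading term 1: no divisor's leading term divides it; move \tfrac{1}{2} to the remainder.
  remainder -\tfrac{3}{2}z^{2} + z + \tfrac{1}{2} ≠ 0; add k_5 = -\tfrac{3}{2}z^{2} + z + \tfrac{1}{2} to the basis.

The other S-polynomials (S(h_2,h_3), S(h_1,k_4), S(h_2,k_4), S(h_3,k_4), S(h_1,k_5), S(h_2,k_5), S(h_3,k_5), S(k_4,k_5)) all reduce to 0 modulo the current basis, so we have a Gröbner basis.
Inter-reduce: drop elements whose leading term is divisible by another's, tail-reduce, and make monic.
Reduced Gröbner basis: {x + 4z - 4, y - \tfrac{1}{2}z - \tfrac{1}{2}, z^{2} - \tfrac{2}{3}z - \tfrac{1}{3}}.

Since the reduced bases disagree, the two ideals are not the same.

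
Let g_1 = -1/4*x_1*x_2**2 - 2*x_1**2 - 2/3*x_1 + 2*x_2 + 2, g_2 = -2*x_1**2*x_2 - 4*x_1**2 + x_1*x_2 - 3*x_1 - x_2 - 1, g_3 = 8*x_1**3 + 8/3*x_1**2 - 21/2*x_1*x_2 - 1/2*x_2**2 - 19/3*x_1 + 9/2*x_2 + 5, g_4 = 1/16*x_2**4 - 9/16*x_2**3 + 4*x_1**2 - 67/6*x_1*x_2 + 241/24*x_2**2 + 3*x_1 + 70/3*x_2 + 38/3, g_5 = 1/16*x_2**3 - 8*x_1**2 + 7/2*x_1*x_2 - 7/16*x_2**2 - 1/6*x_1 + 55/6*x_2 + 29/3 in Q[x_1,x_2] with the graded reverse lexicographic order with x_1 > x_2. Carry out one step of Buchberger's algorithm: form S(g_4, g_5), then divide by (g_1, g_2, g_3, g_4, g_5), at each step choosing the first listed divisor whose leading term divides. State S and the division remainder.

S(g_4, g_5) = 128*x_1**2*x_2 - 56*x_1*x_2**2 - 2*x_2**3 + 64*x_1**2 - 176*x_1*x_2 + 14*x_2**2 + 48*x_1 + 656/3*x_2 + 608/3; remainder on division = 0.

lcm(LM(g_4), LM(g_5)) = x_2**4.
S = (lcm/LT(g_4))·g_4 − (lcm/LT(g_5))·g_5 = 128*x_1**2*x_2 - 56*x_1*x_2**2 - 2*x_2**3 + 64*x_1**2 - 176*x_1*x_2 + 14*x_2**2 + 48*x_1 + 656/3*x_2 + 608/3.
Reduce S modulo (g_1, g_2, g_3, g_4, g_5) in that order:
  leading term x_1**2*x_2: subtract (-64)·g_2 from 128*x_1**2*x_2 - 56*x_1*x_2**2 - 2*x_2**3 + 64*x_1**2 - 176*x_1*x_2 + 14*x_2**2 + 48*x_1 + 656/3*x_2 + 608/3 → -56*x_1*x_2**2 - 2*x_2**3 - 192*x_1**2 - 112*x_1*x_2 + 14*x_2**2 - 144*x_1 + 464/3*x_2 + 416/3
  leading term x_1*x_2**2: subtract (224)·g_1 from -56*x_1*x_2**2 - 2*x_2**3 - 192*x_1**2 - 112*x_1*x_2 + 14*x_2**2 - 144*x_1 + 464/3*x_2 + 416/3 → -2*x_2**3 + 256*x_1**2 - 112*x_1*x_2 + 14*x_2**2 + 16/3*x_1 - 880/3*x_2 - 928/3
  leading term x_2**3: subtract (-32)·g_5 from -2*x_2**3 + 256*x_1**2 - 112*x_1*x_2 + 14*x_2**2 + 16/3*x_1 - 880/3*x_2 - 928/3 → 0
The remainder is 0, so this S-polynomial contributes no new basis element.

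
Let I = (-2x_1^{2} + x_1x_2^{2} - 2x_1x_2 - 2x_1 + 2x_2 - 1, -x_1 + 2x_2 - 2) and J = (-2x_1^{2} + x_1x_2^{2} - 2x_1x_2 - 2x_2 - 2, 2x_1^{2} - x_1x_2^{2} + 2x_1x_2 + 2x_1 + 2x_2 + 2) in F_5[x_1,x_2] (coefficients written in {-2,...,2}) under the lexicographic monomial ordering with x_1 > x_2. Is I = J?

Two ideals are equal iff their reduced Gröbner bases coincide (the reduced basis is unique for a fixed ordering).
Buchberger on the first generating set:
f_1 = -2x_1^{2} + x_1x_2^{2} - 2x_1x_2 - 2x_1 + 2x_2 - 1, LT = x_1^{2}.
f_2 = -x_1 + 2x_2 - 2, LT = x_1.

S(f_1,f_2): lcm = x_1^{2}. S = 2x_1x_2^{2} - 2x_1x_2 - x_1 - x_2 - 2.
  reduce S modulo (f_1, f_2):
  remainder -x_2^{3} + 2x_2^{2} + x_2 ≠ 0; add g_3 = -x_2^{3} + 2x_2^{2} + x_2 to the basis.

The other S-polynomials (S(f_1,g_3), S(f_2,g_3)) all reduce to 0 modulo the current basis, so we have a Gröbner basis.
Inter-reduce: drop elements whose leading term is divisible by another's, tail-reduce, and make monic.
Reduced Gröbner basis: {x_1 - 2x_2 + 2, x_2^{3} - 2x_2^{2} - x_2}.

Buchberger on the second generating set:
h_1 = -2x_1^{2} + x_1x_2^{2} - 2x_1x_2 - 2x_2 - 2, LT = x_1^{2}.
h_2 = 2x_1^{2} - x_1x_2^{2} + 2x_1x_2 + 2x_1 + 2x_2 + 2, LT = x_1^{2}.

S(h_1,h_2): lcm = x_1^{2}. S = -x_1.
  reduce S modulo (h_1, h_2):
  remainder -x_1 ≠ 0; add k_3 = -x_1 to the basis.

S(h_1,k_3): lcm = x_1^{2}. S = 2x_1x_2^{2} + x_1x_2 + x_2 + 1.
  reduce S modulo (h_1, h_2, k_3):
  remainder x_2 + 1 ≠ 0; add k_4 = x_2 + 1 to the basis.

The other S-polynomials (S(h_2,k_3), S(h_1,k_4), S(h_2,k_4), S(k_3,k_4)) all reduce to 0 modulo the current basis, so we have a Gröbner basis.
Inter-reduce: drop elements whose leading term is divisible by another's, tail-reduce, and make monic.
Reduced Gröbner basis: {x_1, x_2 + 1}.

Since the reduced bases disagree, the two ideals are not the same.

No, the ideals differ.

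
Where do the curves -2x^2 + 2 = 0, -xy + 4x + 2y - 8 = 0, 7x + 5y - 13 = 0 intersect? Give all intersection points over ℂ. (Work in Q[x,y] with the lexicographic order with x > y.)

Compute a lex Gröbner basis by Buchberger's algorithm.
f_1 = -2x^2 + 2, LT = x^2.
f_2 = -xy + 4x + 2y - 8, LT = xy.
f_3 = 7x + 5y - 13, LT = x.

S(f_1,f_2): lcm = x^2y. S = 4x^2 + 2xy - 8x - y.
  leading term x^2: subtract (-2)·f_1 from 4x^2 + 2xy - 8x - y → 2xy - 8x - y + 4
  leading term xy: subtract (-2)·f_2 from 2xy - 8x - y + 4 → 3y - 12
  leading term y: no divisor's leading term divides it; move 3y to the remainder.
  leading term 1: no divisor's leading term divides it; move -12 to the remainder.
  remainder 3y - 12 ≠ 0; add h_4 = 3y - 12 to the basis.

S(f_1,f_3): lcm = x^2. S = -5/7xy + 13/7x - 1.
  leading term xy: subtract (5/7)·f_2 from -5/7xy + 13/7x - 1 → -x - 10/7y + 33/7
  leading term x: subtract (-1/7)·f_3 from -x - 10/7y + 33/7 → -5/7y + 20/7
  leading term y: subtract (-5/21)·h_4 from -5/7y + 20/7 → 0
  remainder 0.

S(f_2,f_3): lcm = xy. S = -4x - 5/7y^2 - 1/7y + 8.
  leading term x: subtract (-4/7)·f_3 from -4x - 5/7y^2 - 1/7y + 8 → -5/7y^2 + 19/7y + 4/7
  leading term y^2: subtract (-5/21y)·h_4 from -5/7y^2 + 19/7y + 4/7 → -1/7y + 4/7
  leading term y: subtract (-1/21)·h_4 from -1/7y + 4/7 → 0
  remainder 0.

S(f_1,h_4): leading monomials are coprime, so the S-polynomial reduces to 0 (Buchberger's first criterion).
S(f_2,h_4): lcm = xy. S = -2y + 8.
  leading term y: subtract (-2/3)·h_4 from -2y + 8 → 0
  remainder 0.

S(f_3,h_4): leading monomials are coprime, so the S-polynomial reduces to 0 (Buchberger's first criterion).
Every S-polynomial of the final basis reduces to 0, so we have a Gröbner basis.
Inter-reduce: drop elements whose leading term is divisible by another's, tail-reduce, and make monic.
Reduced Gröbner basis: {x + 1, y - 4}.

From the last basis element, y - 4 = 0, so y takes values in {4}. Each choice, substituted upward through the basis, yields the corresponding point(s) of the solution set.
  y = 4: the earlier basis element becomes x + 1 = 0, giving x = -1 — point (-1, 4).
Substituting each solution back into the original system confirms all equations vanish.

{(-1, 4)}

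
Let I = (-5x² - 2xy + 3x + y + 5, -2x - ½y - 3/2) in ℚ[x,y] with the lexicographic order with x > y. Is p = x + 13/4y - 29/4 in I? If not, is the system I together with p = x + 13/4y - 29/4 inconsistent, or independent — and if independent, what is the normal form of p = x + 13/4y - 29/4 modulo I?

First compute the reduced Gröbner basis of I by Buchberger's algorithm.
f_1 = -5x² - 2xy + 3x + y + 5, LT = x².
f_2 = -2x - ½y - 3/2, LT = x.

S(f_1,f_2): lcm = x². S = 3/20xy - 27/20x - ⅕y - 1.
  leading term xy: subtract (-3/40y)·f_2 from 3/20xy - 27/20x - ⅕y - 1 → -27/20x - 3/80y² - 5/16y - 1
  leading term x: subtract (27/40)·f_2 from -27/20x - 3/80y² - 5/16y - 1 → -3/80y² + 1/40y + 1/80
  leading term y²: no divisor's leading term divides it; move -3/80y² to the remainder.
  leading term y: no divisor's leading term divides it; move 1/40y to the remainder.
  leading term 1: no divisor's leading term divides it; move 1/80 to the remainder.
  remainder -3/80y² + 1/40y + 1/80 ≠ 0; add h_3 = -3/80y² + 1/40y + 1/80 to the basis.

S(f_1,h_3): leading monomials are coprime, so the S-polynomial reduces to 0 (Buchberger's first criterion).
S(f_2,h_3): leading monomials are coprime, so the S-polynomial reduces to 0 (Buchberger's first criterion).
Every S-polynomial of the final basis reduces to 0, so we have a Gröbner basis.
Inter-reduce: drop elements whose leading term is divisible by another's, tail-reduce, and make monic.
Reduced Gröbner basis: {x + ¼y + ¾, y² - ⅔y - ⅓}.
Label its elements g_1 = x + ¼y + ¾, g_2 = y² - ⅔y - ⅓.

Reduce p = x + 13/4y - 29/4 modulo G:
  leading term x: subtract (1)·g_1 from x + 13/4y - 29/4 → 3y - 8
  leading term y: no divisor's leading term divides it; move 3y to the remainder.
  leading term 1: no divisor's leading term divides it; move -8 to the remainder.
  normal form = 3y - 8.
The normal form is nonzero, so p ∉ I. Since p minus its normal form lies in I, I + (p) = I + (r) where r = 3y - 8; decide whether this ideal is the whole ring.
Run Buchberger on G together with r (pairs among the g_i already reduce to 0 since G is a Gröbner basis):
g_1 = x + ¼y + ¾, LT = x.
g_2 = y² - ⅔y - ⅓, LT = y².
r = 3y - 8, LT = y.

S(g_1,g_2): leading monomials are coprime, so the S-polynomial reduces to 0 (Buchberger's first criterion).
S(g_1,r): leading monomials are coprime, so the S-polynomial reduces to 0 (Buchberger's first criterion).
S(g_2,r): lcm = y². S = 2y - ⅓.
  leading term y: subtract (⅔)·r from 2y - ⅓ → 5
  leading term 1: no divisor's leading term divides it; move 5 to the remainder.
  remainder 5 ≠ 0; add m_4 = 5 to the basis.

S(g_1,m_4): leading monomials are coprime, so the S-polynomial reduces to 0 (Buchberger's first criterion).
S(g_2,m_4): leading monomials are coprime, so the S-polynomial reduces to 0 (Buchberger's first criterion).
S(r,m_4): leading monomials are coprime, so the S-polynomial reduces to 0 (Buchberger's first criterion).
Every S-polynomial of the final basis reduces to 0, so we have a Gröbner basis.
Inter-reduce: drop elements whose leading term is divisible by another's, tail-reduce, and make monic.
Reduced Gröbner basis: {1}.
The reduced Gröbner basis of I + (p) is {1}: the ideal is the whole ring, so the enlarged system has no common solution — adjoining p is inconsistent.

Adjoining x + 13/4y - 29/4 makes the ideal the whole ring: the system is inconsistent.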